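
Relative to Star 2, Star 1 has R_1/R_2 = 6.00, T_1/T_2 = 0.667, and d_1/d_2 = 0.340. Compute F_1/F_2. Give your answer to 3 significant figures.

61.6

L_1/L_2 = (R_1/R_2)²(T_1/T_2)⁴ = (6.00)² × (0.667)⁴ = 7.125.
F_1/F_2 = (L_1/L_2)/(d_1/d_2)² = 7.125 / (0.340)² = 61.64.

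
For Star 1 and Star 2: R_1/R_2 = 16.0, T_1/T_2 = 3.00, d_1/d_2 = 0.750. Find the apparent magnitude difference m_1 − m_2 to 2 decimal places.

-11.42

L_1/L_2 = (16.0)²(3.00)⁴ = 2.074×10^4.
F_1/F_2 = (L_1/L_2)/(d_1/d_2)² = 2.074×10^4/0.5625 = 3.686×10^4.
m_1 − m_2 = −2.5 log₁₀(3.686×10^4) = -11.42.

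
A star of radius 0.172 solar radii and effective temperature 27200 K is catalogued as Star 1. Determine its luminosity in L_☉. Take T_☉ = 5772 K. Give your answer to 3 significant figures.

L/L_☉ = (R/R_☉)² (T/T_☉)⁴ = (0.172)² × (27200/5772)⁴
       = 0.02958 × (4.712)⁴ = 0.02958 × 493.1 = 14.59.

14.6 L_☉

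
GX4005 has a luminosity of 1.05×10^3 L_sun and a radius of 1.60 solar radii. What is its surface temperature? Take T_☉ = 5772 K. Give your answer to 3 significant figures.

2.60×10^4 K

T/T_☉ = (L/L_☉)^(1/4) / (R/R_☉)^(1/2)
T = 5772 × (1.05×10^3)^(1/4) / √(1.60) = 5772 × 5.692 / 1.265 = 2.598×10^4 K.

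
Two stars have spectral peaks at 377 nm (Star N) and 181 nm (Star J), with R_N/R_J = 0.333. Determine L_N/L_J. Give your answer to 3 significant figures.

Wien's law gives T ∝ 1/λ_max, so T_N/T_J = λ_J/λ_N = 181/377 = 0.4801.
Then L ∝ R²T⁴ gives L_N/L_J = (0.333)² × (0.4801)⁴ = 0.1109 × 0.05313 = 0.005892.

0.00589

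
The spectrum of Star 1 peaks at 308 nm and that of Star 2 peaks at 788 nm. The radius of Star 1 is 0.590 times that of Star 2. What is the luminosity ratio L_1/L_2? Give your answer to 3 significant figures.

Wien's law gives T ∝ 1/λ_max, so T_1/T_2 = λ_2/λ_1 = 788/308 = 2.558.
Then L ∝ R²T⁴ gives L_1/L_2 = (0.590)² × (2.558)⁴ = 0.3481 × 42.85 = 14.91.

14.9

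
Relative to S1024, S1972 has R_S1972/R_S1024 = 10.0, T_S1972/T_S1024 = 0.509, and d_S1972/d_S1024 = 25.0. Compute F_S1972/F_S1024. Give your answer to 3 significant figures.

L_S1972/L_S1024 = (R_S1972/R_S1024)²(T_S1972/T_S1024)⁴ = (10.0)² × (0.509)⁴ = 6.712.
F_S1972/F_S1024 = (L_S1972/L_S1024)/(d_S1972/d_S1024)² = 6.712 / (25.0)² = 0.01074.

0.0107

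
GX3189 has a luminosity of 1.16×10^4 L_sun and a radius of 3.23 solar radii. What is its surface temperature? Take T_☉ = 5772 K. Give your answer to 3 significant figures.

3.33×10^4 K

T/T_☉ = (L/L_☉)^(1/4) / (R/R_☉)^(1/2)
T = 5772 × (1.16×10^4)^(1/4) / √(3.23) = 5772 × 10.38 / 1.797 = 3.333×10^4 K.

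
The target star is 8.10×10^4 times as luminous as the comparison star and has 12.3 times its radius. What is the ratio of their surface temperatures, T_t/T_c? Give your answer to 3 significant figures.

L ∝ R²T⁴ gives T ∝ (L/R²)^(1/4), so
T_t/T_c = (8.10×10^4 / 12.3²)^(1/4) = (535.4)^(1/4) = 4.810.

4.81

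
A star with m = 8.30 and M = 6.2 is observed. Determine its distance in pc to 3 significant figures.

m − M = 5 log₁₀(d/10 pc)
8.30 − (6.2) = 2.10 = 5 log₁₀(d/10)
d = 10 × 10^(2.10/5) = 10 × 10^0.420 = 26.30 pc.

26.3 pc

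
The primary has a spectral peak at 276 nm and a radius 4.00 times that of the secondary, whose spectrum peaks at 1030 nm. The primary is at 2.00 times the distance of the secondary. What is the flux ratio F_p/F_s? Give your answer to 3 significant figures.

776

Wien's law: T_p/T_s = λ_s/λ_p = 1030/276 = 3.732.
L_p/L_s = (R_p/R_s)²(T_p/T_s)⁴ = (4.00)²(3.732)⁴ = 3103.
F_p/F_s = (L_p/L_s)/(d_p/d_s)² = 3103/(2.00)² = 775.8.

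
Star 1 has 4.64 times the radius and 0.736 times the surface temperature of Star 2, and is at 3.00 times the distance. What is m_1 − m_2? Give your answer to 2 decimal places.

L_1/L_2 = (4.64)²(0.736)⁴ = 6.318.
F_1/F_2 = (L_1/L_2)/(d_1/d_2)² = 6.318/9.000 = 0.7019.
m_1 − m_2 = −2.5 log₁₀(0.7019) = 0.38.

0.38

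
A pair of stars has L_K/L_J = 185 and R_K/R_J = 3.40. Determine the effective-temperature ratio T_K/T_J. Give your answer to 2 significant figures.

2.0

L ∝ R²T⁴ gives T ∝ (L/R²)^(1/4), so
T_K/T_J = (185 / 3.40²)^(1/4) = (16.00)^(1/4) = 2.000.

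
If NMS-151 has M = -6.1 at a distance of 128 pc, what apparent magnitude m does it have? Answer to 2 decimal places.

m = M + 5 log₁₀(d/10 pc) = -6.1 + 5 log₁₀(128/10)
  = -6.1 + 5 × 1.107 = -6.1 + 5.54 = -0.56.

-0.56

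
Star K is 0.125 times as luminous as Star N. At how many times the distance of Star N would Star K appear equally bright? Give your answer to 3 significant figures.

Equal flux requires L_K/d_K² = L_N/d_N², so d_K/d_N = √(L_K/L_N)
= √(0.125) = 0.3536.

0.354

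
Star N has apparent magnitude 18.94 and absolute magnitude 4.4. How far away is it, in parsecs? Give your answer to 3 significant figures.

8.09×10^3 pc

m − M = 5 log₁₀(d/10 pc)
18.94 − (4.4) = 14.54 = 5 log₁₀(d/10)
d = 10 × 10^(14.54/5) = 10 × 10^2.908 = 8091 pc.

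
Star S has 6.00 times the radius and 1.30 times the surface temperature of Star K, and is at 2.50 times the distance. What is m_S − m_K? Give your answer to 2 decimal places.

-3.04

L_S/L_K = (6.00)²(1.30)⁴ = 102.8.
F_S/F_K = (L_S/L_K)/(d_S/d_K)² = 102.8/6.250 = 16.45.
m_S − m_K = −2.5 log₁₀(16.45) = -3.04.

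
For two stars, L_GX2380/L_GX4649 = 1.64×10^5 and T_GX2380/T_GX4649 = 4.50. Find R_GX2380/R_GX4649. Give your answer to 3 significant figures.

L ∝ R²T⁴ gives R ∝ √L / T², so
R_GX2380/R_GX4649 = √(1.64×10^5) / (4.50)² = 405.0 / 20.25 = 20.00.

20.0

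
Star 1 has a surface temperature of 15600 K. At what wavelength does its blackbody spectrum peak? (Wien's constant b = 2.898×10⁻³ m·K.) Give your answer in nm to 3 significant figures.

λ_max = b/T = 2.898×10⁻³ / 15600 = 1.86×10^-7 m = 185.8 nm.

186 nm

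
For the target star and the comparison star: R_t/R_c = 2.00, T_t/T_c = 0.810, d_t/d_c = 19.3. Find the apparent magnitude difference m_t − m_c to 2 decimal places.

5.84

L_t/L_c = (2.00)²(0.810)⁴ = 1.722.
F_t/F_c = (L_t/L_c)/(d_t/d_c)² = 1.722/372.5 = 0.004623.
m_t − m_c = −2.5 log₁₀(0.004623) = 5.84.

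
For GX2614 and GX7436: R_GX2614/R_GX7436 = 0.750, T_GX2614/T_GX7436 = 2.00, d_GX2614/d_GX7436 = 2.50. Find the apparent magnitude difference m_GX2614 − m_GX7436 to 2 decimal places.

L_GX2614/L_GX7436 = (0.750)²(2.00)⁴ = 9.000.
F_GX2614/F_GX7436 = (L_GX2614/L_GX7436)/(d_GX2614/d_GX7436)² = 9.000/6.250 = 1.440.
m_GX2614 − m_GX7436 = −2.5 log₁₀(1.440) = -0.40.

-0.40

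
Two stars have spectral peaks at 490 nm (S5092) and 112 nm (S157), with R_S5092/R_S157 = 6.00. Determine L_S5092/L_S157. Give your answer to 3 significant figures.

Wien's law gives T ∝ 1/λ_max, so T_S5092/T_S157 = λ_S157/λ_S5092 = 112/490 = 0.2286.
Then L ∝ R²T⁴ gives L_S5092/L_S157 = (6.00)² × (0.2286)⁴ = 36.00 × 0.002730 = 0.09826.

0.0983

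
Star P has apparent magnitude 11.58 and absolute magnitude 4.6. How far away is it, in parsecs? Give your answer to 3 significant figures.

249 pc

m − M = 5 log₁₀(d/10 pc)
11.58 − (4.6) = 6.98 = 5 log₁₀(d/10)
d = 10 × 10^(6.98/5) = 10 × 10^1.396 = 248.9 pc.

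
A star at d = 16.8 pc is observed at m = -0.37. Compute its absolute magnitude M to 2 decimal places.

M = m − 5 log₁₀(d/10 pc) = -0.37 − 5 log₁₀(16.8/10)
  = -0.37 − 5 × 0.225 = -0.37 − 1.13 = -1.50.

-1.50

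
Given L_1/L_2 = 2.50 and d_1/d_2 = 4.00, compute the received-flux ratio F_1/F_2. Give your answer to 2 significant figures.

0.16

F = L/(4πd²), so F_1/F_2 = (L_1/L_2) / (d_1/d_2)²
= 2.50 / (4.00)² = 2.50 / 16.00 = 0.1562.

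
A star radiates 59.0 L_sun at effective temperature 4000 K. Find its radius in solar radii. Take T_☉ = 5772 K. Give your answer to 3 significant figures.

16.0 solar radii

R/R_☉ = √(L/L_☉) / (T/T_☉)² = √(59.0) / (0.6930)²
       = 7.681 / 0.4802 = 15.99.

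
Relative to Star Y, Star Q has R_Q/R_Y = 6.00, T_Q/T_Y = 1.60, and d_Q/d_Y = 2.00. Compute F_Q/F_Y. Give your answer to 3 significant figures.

L_Q/L_Y = (R_Q/R_Y)²(T_Q/T_Y)⁴ = (6.00)² × (1.60)⁴ = 235.9.
F_Q/F_Y = (L_Q/L_Y)/(d_Q/d_Y)² = 235.9 / (2.00)² = 58.98.

59.0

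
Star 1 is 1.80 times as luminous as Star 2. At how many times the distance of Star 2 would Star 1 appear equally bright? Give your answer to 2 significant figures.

Equal flux requires L_1/d_1² = L_2/d_2², so d_1/d_2 = √(L_1/L_2)
= √(1.80) = 1.342.

1.3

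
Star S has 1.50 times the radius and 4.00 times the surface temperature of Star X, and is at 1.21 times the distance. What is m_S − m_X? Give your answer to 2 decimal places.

L_S/L_X = (1.50)²(4.00)⁴ = 576.0.
F_S/F_X = (L_S/L_X)/(d_S/d_X)² = 576.0/1.464 = 393.4.
m_S − m_X = −2.5 log₁₀(393.4) = -6.49.

-6.49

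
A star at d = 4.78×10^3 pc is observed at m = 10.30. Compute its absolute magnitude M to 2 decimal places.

-3.10

M = m − 5 log₁₀(d/10 pc) = 10.30 − 5 log₁₀(4.78×10^3/10)
  = 10.30 − 5 × 2.679 = 10.30 − 13.40 = -3.10.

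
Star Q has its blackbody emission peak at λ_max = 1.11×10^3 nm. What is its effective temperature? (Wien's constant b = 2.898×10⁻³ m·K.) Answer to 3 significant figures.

T = b/λ_max = 2.898×10⁻³ / (1.11×10^3×10⁻⁹) = 2611 K.

2.61×10^3 K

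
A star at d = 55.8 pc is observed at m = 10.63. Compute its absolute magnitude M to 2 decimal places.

6.90

M = m − 5 log₁₀(d/10 pc) = 10.63 − 5 log₁₀(55.8/10)
  = 10.63 − 5 × 0.747 = 10.63 − 3.73 = 6.90.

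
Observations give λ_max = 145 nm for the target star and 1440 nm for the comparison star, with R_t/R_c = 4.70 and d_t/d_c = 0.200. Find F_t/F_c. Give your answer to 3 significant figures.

5.37×10^6

Wien's law: T_t/T_c = λ_c/λ_t = 1440/145 = 9.931.
L_t/L_c = (R_t/R_c)²(T_t/T_c)⁴ = (4.70)²(9.931)⁴ = 2.149×10^5.
F_t/F_c = (L_t/L_c)/(d_t/d_c)² = 2.149×10^5/(0.200)² = 5.372×10^6.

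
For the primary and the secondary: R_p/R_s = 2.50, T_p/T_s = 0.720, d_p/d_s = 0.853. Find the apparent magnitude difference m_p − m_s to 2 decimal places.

L_p/L_s = (2.50)²(0.720)⁴ = 1.680.
F_p/F_s = (L_p/L_s)/(d_p/d_s)² = 1.680/0.7276 = 2.308.
m_p − m_s = −2.5 log₁₀(2.308) = -0.91.

-0.91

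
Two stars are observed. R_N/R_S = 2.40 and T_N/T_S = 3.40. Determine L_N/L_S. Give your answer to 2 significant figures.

From the Stefan–Boltzmann law, L ∝ R²T⁴, so
L_N/L_S = (R_N/R_S)² (T_N/T_S)⁴ = (2.40)² × (3.40)⁴ = 5.760 × 133.6 = 769.7.

7.7×10^2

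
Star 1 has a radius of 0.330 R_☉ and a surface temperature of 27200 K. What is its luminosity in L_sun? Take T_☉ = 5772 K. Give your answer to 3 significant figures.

53.7 L_sun

L/L_☉ = (R/R_☉)² (T/T_☉)⁴ = (0.330)² × (27200/5772)⁴
       = 0.1089 × (4.712)⁴ = 0.1089 × 493.1 = 53.70.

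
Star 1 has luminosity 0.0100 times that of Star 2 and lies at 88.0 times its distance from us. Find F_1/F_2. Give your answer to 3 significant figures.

F = L/(4πd²), so F_1/F_2 = (L_1/L_2) / (d_1/d_2)²
= 0.0100 / (88.0)² = 0.0100 / 7744 = 1.291×10^-6.

1.29×10^-6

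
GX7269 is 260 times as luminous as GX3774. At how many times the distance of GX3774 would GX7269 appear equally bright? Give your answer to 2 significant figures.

Equal flux requires L_GX7269/d_GX7269² = L_GX3774/d_GX3774², so d_GX7269/d_GX3774 = √(L_GX7269/L_GX3774)
= √(260) = 16.12.

16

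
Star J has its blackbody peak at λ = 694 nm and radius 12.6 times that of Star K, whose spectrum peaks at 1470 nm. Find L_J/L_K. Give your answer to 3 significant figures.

Wien's law gives T ∝ 1/λ_max, so T_J/T_K = λ_K/λ_J = 1470/694 = 2.118.
Then L ∝ R²T⁴ gives L_J/L_K = (12.6)² × (2.118)⁴ = 158.8 × 20.13 = 3196.

3.20×10^3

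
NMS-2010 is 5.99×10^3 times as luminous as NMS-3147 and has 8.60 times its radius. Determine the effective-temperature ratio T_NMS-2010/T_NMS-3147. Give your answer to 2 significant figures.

L ∝ R²T⁴ gives T ∝ (L/R²)^(1/4), so
T_NMS-2010/T_NMS-3147 = (5.99×10^3 / 8.60²)^(1/4) = (80.99)^(1/4) = 3.000.

3.0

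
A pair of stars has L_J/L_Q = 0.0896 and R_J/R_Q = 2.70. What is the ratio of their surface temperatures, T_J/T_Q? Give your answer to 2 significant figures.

0.33

L ∝ R²T⁴ gives T ∝ (L/R²)^(1/4), so
T_J/T_Q = (0.0896 / 2.70²)^(1/4) = (0.01229)^(1/4) = 0.3330.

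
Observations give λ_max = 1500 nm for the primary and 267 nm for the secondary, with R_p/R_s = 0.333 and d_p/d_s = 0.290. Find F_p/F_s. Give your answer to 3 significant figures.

0.00132

Wien's law: T_p/T_s = λ_s/λ_p = 267/1500 = 0.1780.
L_p/L_s = (R_p/R_s)²(T_p/T_s)⁴ = (0.333)²(0.1780)⁴ = 1.113×10^-4.
F_p/F_s = (L_p/L_s)/(d_p/d_s)² = 1.113×10^-4/(0.290)² = 0.001324.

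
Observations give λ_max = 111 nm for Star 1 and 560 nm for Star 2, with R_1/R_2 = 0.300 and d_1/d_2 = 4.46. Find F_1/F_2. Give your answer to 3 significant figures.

Wien's law: T_1/T_2 = λ_2/λ_1 = 560/111 = 5.045.
L_1/L_2 = (R_1/R_2)²(T_1/T_2)⁴ = (0.300)²(5.045)⁴ = 58.30.
F_1/F_2 = (L_1/L_2)/(d_1/d_2)² = 58.30/(4.46)² = 2.931.

2.93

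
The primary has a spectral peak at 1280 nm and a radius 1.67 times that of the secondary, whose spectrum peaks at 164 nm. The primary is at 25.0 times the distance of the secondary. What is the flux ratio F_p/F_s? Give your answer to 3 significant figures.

Wien's law: T_p/T_s = λ_s/λ_p = 164/1280 = 0.1281.
L_p/L_s = (R_p/R_s)²(T_p/T_s)⁴ = (1.67)²(0.1281)⁴ = 7.516×10^-4.
F_p/F_s = (L_p/L_s)/(d_p/d_s)² = 7.516×10^-4/(25.0)² = 1.203×10^-6.

1.20×10^-6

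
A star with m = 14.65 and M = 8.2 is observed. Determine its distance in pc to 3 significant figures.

195 pc

m − M = 5 log₁₀(d/10 pc)
14.65 − (8.2) = 6.45 = 5 log₁₀(d/10)
d = 10 × 10^(6.45/5) = 10 × 10^1.290 = 195.0 pc.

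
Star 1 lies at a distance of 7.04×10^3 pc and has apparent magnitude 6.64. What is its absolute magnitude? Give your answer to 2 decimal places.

M = m − 5 log₁₀(d/10 pc) = 6.64 − 5 log₁₀(7.04×10^3/10)
  = 6.64 − 5 × 2.848 = 6.64 − 14.24 = -7.60.

-7.60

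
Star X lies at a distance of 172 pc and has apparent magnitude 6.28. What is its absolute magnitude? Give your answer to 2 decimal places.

M = m − 5 log₁₀(d/10 pc) = 6.28 − 5 log₁₀(172/10)
  = 6.28 − 5 × 1.236 = 6.28 − 6.18 = 0.10.

0.10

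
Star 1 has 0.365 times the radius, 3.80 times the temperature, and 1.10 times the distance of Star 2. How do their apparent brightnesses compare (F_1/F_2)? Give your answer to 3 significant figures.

23.0

L_1/L_2 = (R_1/R_2)²(T_1/T_2)⁴ = (0.365)² × (3.80)⁴ = 27.78.
F_1/F_2 = (L_1/L_2)/(d_1/d_2)² = 27.78 / (1.10)² = 22.96.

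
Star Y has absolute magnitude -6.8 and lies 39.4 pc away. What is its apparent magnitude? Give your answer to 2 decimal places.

-3.82

m = M + 5 log₁₀(d/10 pc) = -6.8 + 5 log₁₀(39.4/10)
  = -6.8 + 5 × 0.595 = -6.8 + 2.98 = -3.82.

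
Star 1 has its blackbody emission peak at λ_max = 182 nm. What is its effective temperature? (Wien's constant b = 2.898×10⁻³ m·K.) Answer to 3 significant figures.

1.59×10^4 K

T = b/λ_max = 2.898×10⁻³ / (182×10⁻⁹) = 1.592×10^4 K.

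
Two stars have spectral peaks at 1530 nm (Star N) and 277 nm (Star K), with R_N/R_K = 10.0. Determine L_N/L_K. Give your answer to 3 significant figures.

Wien's law gives T ∝ 1/λ_max, so T_N/T_K = λ_K/λ_N = 277/1530 = 0.1810.
Then L ∝ R²T⁴ gives L_N/L_K = (10.0)² × (0.1810)⁴ = 100.0 × 0.001074 = 0.1074.

0.107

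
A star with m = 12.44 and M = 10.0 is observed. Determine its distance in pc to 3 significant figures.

m − M = 5 log₁₀(d/10 pc)
12.44 − (10.0) = 2.44 = 5 log₁₀(d/10)
d = 10 × 10^(2.44/5) = 10 × 10^0.488 = 30.76 pc.

30.8 pc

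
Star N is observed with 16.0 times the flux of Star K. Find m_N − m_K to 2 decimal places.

-3.01

m_N − m_K = −2.5 log₁₀(F_N/F_K) = −2.5 log₁₀(16.0) = −2.5 × (1.204) = -3.010.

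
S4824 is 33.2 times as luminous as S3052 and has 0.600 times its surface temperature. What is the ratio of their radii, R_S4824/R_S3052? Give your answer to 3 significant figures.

16.0

L ∝ R²T⁴ gives R ∝ √L / T², so
R_S4824/R_S3052 = √(33.2) / (0.600)² = 5.762 / 0.3600 = 16.01.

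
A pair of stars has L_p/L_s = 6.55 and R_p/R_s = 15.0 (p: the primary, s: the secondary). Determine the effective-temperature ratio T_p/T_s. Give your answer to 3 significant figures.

L ∝ R²T⁴ gives T ∝ (L/R²)^(1/4), so
T_p/T_s = (6.55 / 15.0²)^(1/4) = (0.02911)^(1/4) = 0.4131.

0.413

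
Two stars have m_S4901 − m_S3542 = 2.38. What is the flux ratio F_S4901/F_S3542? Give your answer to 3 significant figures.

F_S4901/F_S3542 = 10^(−(m_S4901 − m_S3542)/2.5) = 10^(-2.38/2.5) = 10^-0.952 = 0.1117.

0.112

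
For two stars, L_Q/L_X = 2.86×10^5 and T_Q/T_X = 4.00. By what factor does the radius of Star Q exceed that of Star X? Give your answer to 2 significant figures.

L ∝ R²T⁴ gives R ∝ √L / T², so
R_Q/R_X = √(2.86×10^5) / (4.00)² = 534.8 / 16.00 = 33.42.

33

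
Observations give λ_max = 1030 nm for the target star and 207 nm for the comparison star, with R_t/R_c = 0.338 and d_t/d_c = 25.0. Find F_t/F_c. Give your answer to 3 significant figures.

Wien's law: T_t/T_c = λ_c/λ_t = 207/1030 = 0.2010.
L_t/L_c = (R_t/R_c)²(T_t/T_c)⁴ = (0.338)²(0.2010)⁴ = 1.864×10^-4.
F_t/F_c = (L_t/L_c)/(d_t/d_c)² = 1.864×10^-4/(25.0)² = 2.982×10^-7.

2.98×10^-7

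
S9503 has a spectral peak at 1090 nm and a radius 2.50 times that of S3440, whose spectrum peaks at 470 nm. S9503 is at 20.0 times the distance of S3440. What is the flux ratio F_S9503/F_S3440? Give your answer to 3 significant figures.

5.40×10^-4

Wien's law: T_S9503/T_S3440 = λ_S3440/λ_S9503 = 470/1090 = 0.4312.
L_S9503/L_S3440 = (R_S9503/R_S3440)²(T_S9503/T_S3440)⁴ = (2.50)²(0.4312)⁴ = 0.2161.
F_S9503/F_S3440 = (L_S9503/L_S3440)/(d_S9503/d_S3440)² = 0.2161/(20.0)² = 5.401×10^-4.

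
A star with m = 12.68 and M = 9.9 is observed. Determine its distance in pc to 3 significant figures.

m − M = 5 log₁₀(d/10 pc)
12.68 − (9.9) = 2.78 = 5 log₁₀(d/10)
d = 10 × 10^(2.78/5) = 10 × 10^0.556 = 35.97 pc.

36.0 pc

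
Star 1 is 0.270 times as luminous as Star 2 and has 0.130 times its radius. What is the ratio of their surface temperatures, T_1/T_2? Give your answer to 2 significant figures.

2.0

L ∝ R²T⁴ gives T ∝ (L/R²)^(1/4), so
T_1/T_2 = (0.270 / 0.130²)^(1/4) = (15.98)^(1/4) = 1.999.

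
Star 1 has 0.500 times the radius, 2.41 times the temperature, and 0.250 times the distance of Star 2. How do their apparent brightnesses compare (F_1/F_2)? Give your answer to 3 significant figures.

L_1/L_2 = (R_1/R_2)²(T_1/T_2)⁴ = (0.500)² × (2.41)⁴ = 8.434.
F_1/F_2 = (L_1/L_2)/(d_1/d_2)² = 8.434 / (0.250)² = 134.9.

135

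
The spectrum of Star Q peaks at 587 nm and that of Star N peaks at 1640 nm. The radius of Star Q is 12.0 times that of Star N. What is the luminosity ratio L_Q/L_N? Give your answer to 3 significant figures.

Wien's law gives T ∝ 1/λ_max, so T_Q/T_N = λ_N/λ_Q = 1640/587 = 2.794.
Then L ∝ R²T⁴ gives L_Q/L_N = (12.0)² × (2.794)⁴ = 144.0 × 60.93 = 8774.

8.77×10^3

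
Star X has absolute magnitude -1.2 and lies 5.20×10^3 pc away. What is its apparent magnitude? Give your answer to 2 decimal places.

m = M + 5 log₁₀(d/10 pc) = -1.2 + 5 log₁₀(5.20×10^3/10)
  = -1.2 + 5 × 2.716 = -1.2 + 13.58 = 12.38.

12.38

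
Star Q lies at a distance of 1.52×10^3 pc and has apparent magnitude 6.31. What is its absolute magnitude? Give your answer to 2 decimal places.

M = m − 5 log₁₀(d/10 pc) = 6.31 − 5 log₁₀(1.52×10^3/10)
  = 6.31 − 5 × 2.182 = 6.31 − 10.91 = -4.60.

-4.60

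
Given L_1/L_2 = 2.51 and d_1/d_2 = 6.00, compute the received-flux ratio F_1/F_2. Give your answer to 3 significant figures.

F = L/(4πd²), so F_1/F_2 = (L_1/L_2) / (d_1/d_2)²
= 2.51 / (6.00)² = 2.51 / 36.00 = 0.06972.

0.0697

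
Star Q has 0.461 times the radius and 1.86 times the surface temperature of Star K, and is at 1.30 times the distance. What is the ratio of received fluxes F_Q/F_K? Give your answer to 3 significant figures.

L_Q/L_K = (R_Q/R_K)²(T_Q/T_K)⁴ = (0.461)² × (1.86)⁴ = 2.544.
F_Q/F_K = (L_Q/L_K)/(d_Q/d_K)² = 2.544 / (1.30)² = 1.505.

1.51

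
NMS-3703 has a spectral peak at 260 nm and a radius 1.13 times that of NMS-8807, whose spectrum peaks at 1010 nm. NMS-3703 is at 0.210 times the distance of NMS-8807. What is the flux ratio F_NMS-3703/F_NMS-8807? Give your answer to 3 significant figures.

6.59×10^3

Wien's law: T_NMS-3703/T_NMS-8807 = λ_NMS-8807/λ_NMS-3703 = 1010/260 = 3.885.
L_NMS-3703/L_NMS-8807 = (R_NMS-3703/R_NMS-8807)²(T_NMS-3703/T_NMS-8807)⁴ = (1.13)²(3.885)⁴ = 290.8.
F_NMS-3703/F_NMS-8807 = (L_NMS-3703/L_NMS-8807)/(d_NMS-3703/d_NMS-8807)² = 290.8/(0.210)² = 6593.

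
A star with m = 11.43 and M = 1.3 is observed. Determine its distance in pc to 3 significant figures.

1.06×10^3 pc

m − M = 5 log₁₀(d/10 pc)
11.43 − (1.3) = 10.13 = 5 log₁₀(d/10)
d = 10 × 10^(10.13/5) = 10 × 10^2.026 = 1062 pc.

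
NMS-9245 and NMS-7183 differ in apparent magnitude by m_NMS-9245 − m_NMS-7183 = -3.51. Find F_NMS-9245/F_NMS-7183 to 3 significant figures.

F_NMS-9245/F_NMS-7183 = 10^(−(m_NMS-9245 − m_NMS-7183)/2.5) = 10^(3.51/2.5) = 10^1.404 = 25.35.

25.4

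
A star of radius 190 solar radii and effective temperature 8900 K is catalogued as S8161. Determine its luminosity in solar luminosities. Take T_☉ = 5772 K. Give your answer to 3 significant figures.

2.04×10^5 solar luminosities

L/L_☉ = (R/R_☉)² (T/T_☉)⁴ = (190)² × (8900/5772)⁴
       = 3.610×10^4 × (1.542)⁴ = 3.610×10^4 × 5.653 = 2.041×10^5.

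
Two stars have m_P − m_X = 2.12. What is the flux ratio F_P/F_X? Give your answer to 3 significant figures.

0.142

F_P/F_X = 10^(−(m_P − m_X)/2.5) = 10^(-2.12/2.5) = 10^-0.848 = 0.1419.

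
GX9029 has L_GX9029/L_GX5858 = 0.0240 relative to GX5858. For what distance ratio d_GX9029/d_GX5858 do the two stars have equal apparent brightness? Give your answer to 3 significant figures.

0.155

Equal flux requires L_GX9029/d_GX9029² = L_GX5858/d_GX5858², so d_GX9029/d_GX5858 = √(L_GX9029/L_GX5858)
= √(0.0240) = 0.1549.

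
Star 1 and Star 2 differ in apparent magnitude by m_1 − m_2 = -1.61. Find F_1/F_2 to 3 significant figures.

4.41

F_1/F_2 = 10^(−(m_1 − m_2)/2.5) = 10^(1.61/2.5) = 10^0.644 = 4.406.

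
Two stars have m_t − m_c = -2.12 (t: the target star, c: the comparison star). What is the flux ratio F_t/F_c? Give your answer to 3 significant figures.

7.05

F_t/F_c = 10^(−(m_t − m_c)/2.5) = 10^(2.12/2.5) = 10^0.848 = 7.047.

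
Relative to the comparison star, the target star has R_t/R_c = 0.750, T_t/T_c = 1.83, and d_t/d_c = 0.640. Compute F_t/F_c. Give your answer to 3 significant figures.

15.4

L_t/L_c = (R_t/R_c)²(T_t/T_c)⁴ = (0.750)² × (1.83)⁴ = 6.309.
F_t/F_c = (L_t/L_c)/(d_t/d_c)² = 6.309 / (0.640)² = 15.40.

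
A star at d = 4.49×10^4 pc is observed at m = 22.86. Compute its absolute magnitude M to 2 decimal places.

4.60

M = m − 5 log₁₀(d/10 pc) = 22.86 − 5 log₁₀(4.49×10^4/10)
  = 22.86 − 5 × 3.652 = 22.86 − 18.26 = 4.60.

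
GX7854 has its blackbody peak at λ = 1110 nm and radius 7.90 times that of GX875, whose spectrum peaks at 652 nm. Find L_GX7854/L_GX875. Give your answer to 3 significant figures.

7.43

Wien's law gives T ∝ 1/λ_max, so T_GX7854/T_GX875 = λ_GX875/λ_GX7854 = 652/1110 = 0.5874.
Then L ∝ R²T⁴ gives L_GX7854/L_GX875 = (7.90)² × (0.5874)⁴ = 62.41 × 0.1190 = 7.429.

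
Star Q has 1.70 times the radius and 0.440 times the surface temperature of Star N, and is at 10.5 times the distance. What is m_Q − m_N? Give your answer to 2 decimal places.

7.52

L_Q/L_N = (1.70)²(0.440)⁴ = 0.1083.
F_Q/F_N = (L_Q/L_N)/(d_Q/d_N)² = 0.1083/110.2 = 9.825×10^-4.
m_Q − m_N = −2.5 log₁₀(9.825×10^-4) = 7.52.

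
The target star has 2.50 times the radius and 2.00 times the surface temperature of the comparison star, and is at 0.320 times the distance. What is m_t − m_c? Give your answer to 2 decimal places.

L_t/L_c = (2.50)²(2.00)⁴ = 100.0.
F_t/F_c = (L_t/L_c)/(d_t/d_c)² = 100.0/0.1024 = 976.6.
m_t − m_c = −2.5 log₁₀(976.6) = -7.47.

-7.47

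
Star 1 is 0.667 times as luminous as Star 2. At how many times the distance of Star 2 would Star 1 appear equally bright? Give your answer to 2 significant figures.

0.82

Equal flux requires L_1/d_1² = L_2/d_2², so d_1/d_2 = √(L_1/L_2)
= √(0.667) = 0.8167.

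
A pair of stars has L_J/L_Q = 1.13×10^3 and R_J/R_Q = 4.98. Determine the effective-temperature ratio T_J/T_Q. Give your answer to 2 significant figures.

2.6

L ∝ R²T⁴ gives T ∝ (L/R²)^(1/4), so
T_J/T_Q = (1.13×10^3 / 4.98²)^(1/4) = (45.56)^(1/4) = 2.598.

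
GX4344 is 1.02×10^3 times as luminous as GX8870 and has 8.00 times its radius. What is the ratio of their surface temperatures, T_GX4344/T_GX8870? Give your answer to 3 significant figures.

L ∝ R²T⁴ gives T ∝ (L/R²)^(1/4), so
T_GX4344/T_GX8870 = (1.02×10^3 / 8.00²)^(1/4) = (15.94)^(1/4) = 1.998.

2.00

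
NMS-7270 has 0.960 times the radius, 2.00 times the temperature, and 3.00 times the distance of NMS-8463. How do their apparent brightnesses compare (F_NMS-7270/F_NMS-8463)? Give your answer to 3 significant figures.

L_NMS-7270/L_NMS-8463 = (R_NMS-7270/R_NMS-8463)²(T_NMS-7270/T_NMS-8463)⁴ = (0.960)² × (2.00)⁴ = 14.75.
F_NMS-7270/F_NMS-8463 = (L_NMS-7270/L_NMS-8463)/(d_NMS-7270/d_NMS-8463)² = 14.75 / (3.00)² = 1.638.

1.64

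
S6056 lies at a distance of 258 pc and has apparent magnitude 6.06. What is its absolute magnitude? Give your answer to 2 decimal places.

-1.00

M = m − 5 log₁₀(d/10 pc) = 6.06 − 5 log₁₀(258/10)
  = 6.06 − 5 × 1.412 = 6.06 − 7.06 = -1.00.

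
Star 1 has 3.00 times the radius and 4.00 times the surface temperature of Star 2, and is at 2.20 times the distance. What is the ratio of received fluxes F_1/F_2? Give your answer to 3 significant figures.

L_1/L_2 = (R_1/R_2)²(T_1/T_2)⁴ = (3.00)² × (4.00)⁴ = 2304.
F_1/F_2 = (L_1/L_2)/(d_1/d_2)² = 2304 / (2.20)² = 476.0.

476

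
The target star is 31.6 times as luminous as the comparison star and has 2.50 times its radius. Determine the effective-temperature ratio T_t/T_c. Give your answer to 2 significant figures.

1.5

L ∝ R²T⁴ gives T ∝ (L/R²)^(1/4), so
T_t/T_c = (31.6 / 2.50²)^(1/4) = (5.056)^(1/4) = 1.500.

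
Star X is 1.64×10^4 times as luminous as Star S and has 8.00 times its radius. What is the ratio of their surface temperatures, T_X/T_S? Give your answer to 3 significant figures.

4.00

L ∝ R²T⁴ gives T ∝ (L/R²)^(1/4), so
T_X/T_S = (1.64×10^4 / 8.00²)^(1/4) = (256.2)^(1/4) = 4.001.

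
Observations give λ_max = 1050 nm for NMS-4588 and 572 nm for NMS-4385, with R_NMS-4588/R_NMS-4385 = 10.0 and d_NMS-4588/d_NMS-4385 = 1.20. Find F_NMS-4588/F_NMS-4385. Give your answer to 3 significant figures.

Wien's law: T_NMS-4588/T_NMS-4385 = λ_NMS-4385/λ_NMS-4588 = 572/1050 = 0.5448.
L_NMS-4588/L_NMS-4385 = (R_NMS-4588/R_NMS-4385)²(T_NMS-4588/T_NMS-4385)⁴ = (10.0)²(0.5448)⁴ = 8.807.
F_NMS-4588/F_NMS-4385 = (L_NMS-4588/L_NMS-4385)/(d_NMS-4588/d_NMS-4385)² = 8.807/(1.20)² = 6.116.

6.12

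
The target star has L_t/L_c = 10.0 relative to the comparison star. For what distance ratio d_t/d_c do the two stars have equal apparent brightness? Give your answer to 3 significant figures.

3.16

Equal flux requires L_t/d_t² = L_c/d_c², so d_t/d_c = √(L_t/L_c)
= √(10.0) = 3.162.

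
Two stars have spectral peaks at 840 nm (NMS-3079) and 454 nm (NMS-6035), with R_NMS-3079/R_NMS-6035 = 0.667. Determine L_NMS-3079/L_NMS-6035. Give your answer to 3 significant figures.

Wien's law gives T ∝ 1/λ_max, so T_NMS-3079/T_NMS-6035 = λ_NMS-6035/λ_NMS-3079 = 454/840 = 0.5405.
Then L ∝ R²T⁴ gives L_NMS-3079/L_NMS-6035 = (0.667)² × (0.5405)⁴ = 0.4449 × 0.08533 = 0.03796.

0.0380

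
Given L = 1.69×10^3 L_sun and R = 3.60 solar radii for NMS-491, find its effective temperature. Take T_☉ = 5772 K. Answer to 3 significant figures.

1.95×10^4 K

T/T_☉ = (L/L_☉)^(1/4) / (R/R_☉)^(1/2)
T = 5772 × (1.69×10^3)^(1/4) / √(3.60) = 5772 × 6.412 / 1.897 = 1.951×10^4 K.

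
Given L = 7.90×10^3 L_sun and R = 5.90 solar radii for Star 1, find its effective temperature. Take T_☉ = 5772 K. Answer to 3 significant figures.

T/T_☉ = (L/L_☉)^(1/4) / (R/R_☉)^(1/2)
T = 5772 × (7.90×10^3)^(1/4) / √(5.90) = 5772 × 9.428 / 2.429 = 2.240×10^4 K.

2.24×10^4 K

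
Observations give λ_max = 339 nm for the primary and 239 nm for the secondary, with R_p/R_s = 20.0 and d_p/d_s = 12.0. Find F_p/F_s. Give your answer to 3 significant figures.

Wien's law: T_p/T_s = λ_s/λ_p = 239/339 = 0.7050.
L_p/L_s = (R_p/R_s)²(T_p/T_s)⁴ = (20.0)²(0.7050)⁴ = 98.82.
F_p/F_s = (L_p/L_s)/(d_p/d_s)² = 98.82/(12.0)² = 0.6863.

0.686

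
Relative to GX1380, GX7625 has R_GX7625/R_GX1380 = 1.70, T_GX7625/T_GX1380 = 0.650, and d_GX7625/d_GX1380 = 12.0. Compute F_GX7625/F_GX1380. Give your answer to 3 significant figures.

L_GX7625/L_GX1380 = (R_GX7625/R_GX1380)²(T_GX7625/T_GX1380)⁴ = (1.70)² × (0.650)⁴ = 0.5159.
F_GX7625/F_GX1380 = (L_GX7625/L_GX1380)/(d_GX7625/d_GX1380)² = 0.5159 / (12.0)² = 0.003583.

0.00358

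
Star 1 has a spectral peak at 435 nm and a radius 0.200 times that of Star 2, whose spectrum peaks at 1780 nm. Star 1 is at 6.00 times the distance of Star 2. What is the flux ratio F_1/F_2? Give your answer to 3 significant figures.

Wien's law: T_1/T_2 = λ_2/λ_1 = 1780/435 = 4.092.
L_1/L_2 = (R_1/R_2)²(T_1/T_2)⁴ = (0.200)²(4.092)⁴ = 11.21.
F_1/F_2 = (L_1/L_2)/(d_1/d_2)² = 11.21/(6.00)² = 0.3115.

0.312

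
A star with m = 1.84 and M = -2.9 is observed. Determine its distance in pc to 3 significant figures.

88.7 pc

m − M = 5 log₁₀(d/10 pc)
1.84 − (-2.9) = 4.74 = 5 log₁₀(d/10)
d = 10 × 10^(4.74/5) = 10 × 10^0.948 = 88.72 pc.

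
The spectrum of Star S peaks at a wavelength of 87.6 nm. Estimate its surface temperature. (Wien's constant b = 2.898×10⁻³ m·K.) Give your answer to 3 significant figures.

T = b/λ_max = 2.898×10⁻³ / (87.6×10⁻⁹) = 3.308×10^4 K.

3.31×10^4 K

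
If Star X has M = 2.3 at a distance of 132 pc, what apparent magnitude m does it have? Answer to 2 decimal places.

7.90

m = M + 5 log₁₀(d/10 pc) = 2.3 + 5 log₁₀(132/10)
  = 2.3 + 5 × 1.121 = 2.3 + 5.60 = 7.90.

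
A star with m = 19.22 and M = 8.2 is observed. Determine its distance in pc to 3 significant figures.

1.60×10^3 pc

m − M = 5 log₁₀(d/10 pc)
19.22 − (8.2) = 11.02 = 5 log₁₀(d/10)
d = 10 × 10^(11.02/5) = 10 × 10^2.204 = 1600 pc.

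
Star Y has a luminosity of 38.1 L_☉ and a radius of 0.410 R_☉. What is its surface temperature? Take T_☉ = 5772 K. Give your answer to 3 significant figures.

T/T_☉ = (L/L_☉)^(1/4) / (R/R_☉)^(1/2)
T = 5772 × (38.1)^(1/4) / √(0.410) = 5772 × 2.484 / 0.6403 = 2.240×10^4 K.

2.24×10^4 K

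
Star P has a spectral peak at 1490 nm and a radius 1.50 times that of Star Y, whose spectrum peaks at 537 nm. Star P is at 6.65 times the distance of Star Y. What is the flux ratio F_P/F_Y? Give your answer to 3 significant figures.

8.58×10^-4

Wien's law: T_P/T_Y = λ_Y/λ_P = 537/1490 = 0.3604.
L_P/L_Y = (R_P/R_Y)²(T_P/T_Y)⁴ = (1.50)²(0.3604)⁴ = 0.03796.
F_P/F_Y = (L_P/L_Y)/(d_P/d_Y)² = 0.03796/(6.65)² = 8.584×10^-4.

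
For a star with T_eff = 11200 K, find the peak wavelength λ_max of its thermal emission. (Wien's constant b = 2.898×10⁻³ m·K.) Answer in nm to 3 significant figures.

259 nm

λ_max = b/T = 2.898×10⁻³ / 11200 = 2.59×10^-7 m = 258.8 nm.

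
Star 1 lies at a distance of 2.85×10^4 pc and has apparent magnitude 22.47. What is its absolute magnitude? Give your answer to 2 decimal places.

M = m − 5 log₁₀(d/10 pc) = 22.47 − 5 log₁₀(2.85×10^4/10)
  = 22.47 − 5 × 3.455 = 22.47 − 17.27 = 5.20.

5.20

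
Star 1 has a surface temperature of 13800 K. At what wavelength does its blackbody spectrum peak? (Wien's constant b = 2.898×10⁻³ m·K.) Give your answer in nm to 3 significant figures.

210 nm

λ_max = b/T = 2.898×10⁻³ / 13800 = 2.10×10^-7 m = 210.0 nm.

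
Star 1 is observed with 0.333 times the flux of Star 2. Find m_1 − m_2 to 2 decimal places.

m_1 − m_2 = −2.5 log₁₀(F_1/F_2) = −2.5 log₁₀(0.333) = −2.5 × (-0.478) = 1.194.

1.19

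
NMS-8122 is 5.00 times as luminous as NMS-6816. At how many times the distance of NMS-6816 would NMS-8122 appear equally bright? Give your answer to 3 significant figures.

Equal flux requires L_NMS-8122/d_NMS-8122² = L_NMS-6816/d_NMS-6816², so d_NMS-8122/d_NMS-6816 = √(L_NMS-8122/L_NMS-6816)
= √(5.00) = 2.236.

2.24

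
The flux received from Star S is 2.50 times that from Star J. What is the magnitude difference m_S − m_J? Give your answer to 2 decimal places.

m_S − m_J = −2.5 log₁₀(F_S/F_J) = −2.5 log₁₀(2.50) = −2.5 × (0.398) = -0.995.

-0.99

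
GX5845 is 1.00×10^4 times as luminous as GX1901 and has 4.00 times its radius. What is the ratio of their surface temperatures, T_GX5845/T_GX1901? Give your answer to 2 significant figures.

L ∝ R²T⁴ gives T ∝ (L/R²)^(1/4), so
T_GX5845/T_GX1901 = (1.00×10^4 / 4.00²)^(1/4) = (625.0)^(1/4) = 5.000.

5.0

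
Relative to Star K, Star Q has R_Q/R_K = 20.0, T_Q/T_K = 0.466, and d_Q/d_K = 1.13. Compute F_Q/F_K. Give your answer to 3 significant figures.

14.8

L_Q/L_K = (R_Q/R_K)²(T_Q/T_K)⁴ = (20.0)² × (0.466)⁴ = 18.86.
F_Q/F_K = (L_Q/L_K)/(d_Q/d_K)² = 18.86 / (1.13)² = 14.77.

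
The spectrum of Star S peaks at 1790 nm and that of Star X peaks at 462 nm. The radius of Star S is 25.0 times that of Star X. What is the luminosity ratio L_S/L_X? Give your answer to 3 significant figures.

2.77

Wien's law gives T ∝ 1/λ_max, so T_S/T_X = λ_X/λ_S = 462/1790 = 0.2581.
Then L ∝ R²T⁴ gives L_S/L_X = (25.0)² × (0.2581)⁴ = 625.0 × 0.004438 = 2.774.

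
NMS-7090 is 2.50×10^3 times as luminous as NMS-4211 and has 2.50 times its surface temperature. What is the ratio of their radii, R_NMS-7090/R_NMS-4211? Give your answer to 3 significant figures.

L ∝ R²T⁴ gives R ∝ √L / T², so
R_NMS-7090/R_NMS-4211 = √(2.50×10^3) / (2.50)² = 50.00 / 6.250 = 8.000.

8.00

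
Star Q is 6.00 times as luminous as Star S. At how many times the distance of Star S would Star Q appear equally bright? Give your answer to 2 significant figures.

Equal flux requires L_Q/d_Q² = L_S/d_S², so d_Q/d_S = √(L_Q/L_S)
= √(6.00) = 2.449.

2.4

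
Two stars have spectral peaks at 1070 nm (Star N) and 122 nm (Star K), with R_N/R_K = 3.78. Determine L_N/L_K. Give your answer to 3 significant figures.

Wien's law gives T ∝ 1/λ_max, so T_N/T_K = λ_K/λ_N = 122/1070 = 0.1140.
Then L ∝ R²T⁴ gives L_N/L_K = (3.78)² × (0.1140)⁴ = 14.29 × 1.690×10^-4 = 0.002415.

0.00241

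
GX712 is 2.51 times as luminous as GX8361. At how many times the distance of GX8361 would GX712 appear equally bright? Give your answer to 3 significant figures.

1.58

Equal flux requires L_GX712/d_GX712² = L_GX8361/d_GX8361², so d_GX712/d_GX8361 = √(L_GX712/L_GX8361)
= √(2.51) = 1.584.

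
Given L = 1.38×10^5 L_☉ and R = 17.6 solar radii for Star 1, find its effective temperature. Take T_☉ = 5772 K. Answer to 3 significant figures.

2.65×10^4 K

T/T_☉ = (L/L_☉)^(1/4) / (R/R_☉)^(1/2)
T = 5772 × (1.38×10^5)^(1/4) / √(17.6) = 5772 × 19.27 / 4.195 = 2.652×10^4 K.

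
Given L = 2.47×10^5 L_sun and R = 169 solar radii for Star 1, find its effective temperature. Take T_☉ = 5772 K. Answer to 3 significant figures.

9.90×10^3 K

T/T_☉ = (L/L_☉)^(1/4) / (R/R_☉)^(1/2)
T = 5772 × (2.47×10^5)^(1/4) / √(169) = 5772 × 22.29 / 13.00 = 9898 K.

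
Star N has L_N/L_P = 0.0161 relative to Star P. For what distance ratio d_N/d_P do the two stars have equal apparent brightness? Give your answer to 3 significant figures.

0.127

Equal flux requires L_N/d_N² = L_P/d_P², so d_N/d_P = √(L_N/L_P)
= √(0.0161) = 0.1269.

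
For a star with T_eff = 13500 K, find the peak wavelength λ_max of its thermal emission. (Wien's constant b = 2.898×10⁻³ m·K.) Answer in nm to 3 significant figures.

215 nm

λ_max = b/T = 2.898×10⁻³ / 13500 = 2.15×10^-7 m = 214.7 nm.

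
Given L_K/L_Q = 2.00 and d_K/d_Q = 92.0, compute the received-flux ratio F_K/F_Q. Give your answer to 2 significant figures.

2.4×10^-4

F = L/(4πd²), so F_K/F_Q = (L_K/L_Q) / (d_K/d_Q)²
= 2.00 / (92.0)² = 2.00 / 8464 = 2.363×10^-4.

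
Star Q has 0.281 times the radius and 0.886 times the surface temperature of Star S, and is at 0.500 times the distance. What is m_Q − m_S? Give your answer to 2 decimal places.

1.78

L_Q/L_S = (0.281)²(0.886)⁴ = 0.04866.
F_Q/F_S = (L_Q/L_S)/(d_Q/d_S)² = 0.04866/0.2500 = 0.1946.
m_Q − m_S = −2.5 log₁₀(0.1946) = 1.78.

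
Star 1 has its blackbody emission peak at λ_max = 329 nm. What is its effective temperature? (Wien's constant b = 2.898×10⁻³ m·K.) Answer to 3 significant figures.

T = b/λ_max = 2.898×10⁻³ / (329×10⁻⁹) = 8809 K.

8.81×10^3 K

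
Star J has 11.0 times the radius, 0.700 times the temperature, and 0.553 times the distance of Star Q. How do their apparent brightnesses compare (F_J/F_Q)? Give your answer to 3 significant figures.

L_J/L_Q = (R_J/R_Q)²(T_J/T_Q)⁴ = (11.0)² × (0.700)⁴ = 29.05.
F_J/F_Q = (L_J/L_Q)/(d_J/d_Q)² = 29.05 / (0.553)² = 95.00.

95.0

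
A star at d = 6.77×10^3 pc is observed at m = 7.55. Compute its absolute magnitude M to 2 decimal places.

M = m − 5 log₁₀(d/10 pc) = 7.55 − 5 log₁₀(6.77×10^3/10)
  = 7.55 − 5 × 2.831 = 7.55 − 14.15 = -6.60.

-6.60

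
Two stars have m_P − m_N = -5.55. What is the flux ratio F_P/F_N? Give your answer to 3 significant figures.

166

F_P/F_N = 10^(−(m_P − m_N)/2.5) = 10^(5.55/2.5) = 10^2.220 = 166.0.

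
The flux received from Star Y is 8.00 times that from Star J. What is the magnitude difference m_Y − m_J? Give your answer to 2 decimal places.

m_Y − m_J = −2.5 log₁₀(F_Y/F_J) = −2.5 log₁₀(8.00) = −2.5 × (0.903) = -2.258.

-2.26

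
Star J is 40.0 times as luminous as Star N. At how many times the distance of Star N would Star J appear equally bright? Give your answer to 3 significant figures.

Equal flux requires L_J/d_J² = L_N/d_N², so d_J/d_N = √(L_J/L_N)
= √(40.0) = 6.325.

6.32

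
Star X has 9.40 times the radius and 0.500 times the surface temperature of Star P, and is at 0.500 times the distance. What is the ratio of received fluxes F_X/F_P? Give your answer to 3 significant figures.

L_X/L_P = (R_X/R_P)²(T_X/T_P)⁴ = (9.40)² × (0.500)⁴ = 5.523.
F_X/F_P = (L_X/L_P)/(d_X/d_P)² = 5.523 / (0.500)² = 22.09.

22.1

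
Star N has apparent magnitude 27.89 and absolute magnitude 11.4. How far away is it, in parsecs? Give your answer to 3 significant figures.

m − M = 5 log₁₀(d/10 pc)
27.89 − (11.4) = 16.49 = 5 log₁₀(d/10)
d = 10 × 10^(16.49/5) = 10 × 10^3.298 = 1.986×10^4 pc.

1.99×10^4 pc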